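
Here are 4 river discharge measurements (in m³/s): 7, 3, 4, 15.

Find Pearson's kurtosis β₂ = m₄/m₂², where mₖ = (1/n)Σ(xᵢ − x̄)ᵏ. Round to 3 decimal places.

2.054

x̄ = 7.2500
Σ(xᵢ − x̄)² = 88.7500 ⇒ m₂ = 22.18750
Σ(xᵢ − x̄)⁴ = 4045.3281 ⇒ m₄ = 1011.33203
m₂² = 492.28516
β₂ = m₄/m₂² = 1011.33203 / 492.28516 ≈ 2.054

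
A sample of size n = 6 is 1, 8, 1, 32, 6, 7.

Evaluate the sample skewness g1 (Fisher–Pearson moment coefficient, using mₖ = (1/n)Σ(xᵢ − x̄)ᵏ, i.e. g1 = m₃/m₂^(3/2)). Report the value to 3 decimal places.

x̄ = (1 + 8 + 1 + 32 + 6 + 7) / 6 = 9.1667
deviations (xᵢ − x̄): -8.1667, -1.1667, -8.1667, 22.8333, -3.1667, -2.1667
Σ(xᵢ − x̄)² = 670.8333 ⇒ m₂ = 670.8333/6 = 111.80556
Σ(xᵢ − x̄)³ = 10771.5556 ⇒ m₃ = 10771.5556/6 = 1795.25926
m₂^(3/2) = 111.80556^(1.5) = 1182.21122
g1 = m₃ / m₂^(3/2) = 1795.25926 / 1182.21122 ≈ 1.519

1.519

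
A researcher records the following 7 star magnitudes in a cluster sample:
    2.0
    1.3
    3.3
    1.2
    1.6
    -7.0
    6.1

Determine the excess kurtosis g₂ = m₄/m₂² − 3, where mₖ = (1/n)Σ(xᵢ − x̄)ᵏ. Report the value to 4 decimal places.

x̄ = 1.2143
Σ(xᵢ − x̄)² = 96.4686 ⇒ m₂ = 13.78122
Σ(xᵢ − x̄)⁴ = 5141.9210 ⇒ m₄ = 734.56014
m₂² = 189.92215
g₂ = m₄/m₂² − 3 = 3.86769 − 3 ≈ 0.8677

0.8677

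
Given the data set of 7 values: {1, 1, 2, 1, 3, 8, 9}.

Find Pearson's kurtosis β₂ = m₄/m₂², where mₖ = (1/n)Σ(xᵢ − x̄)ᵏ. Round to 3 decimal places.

1.893

x̄ = 3.5714
Σ(xᵢ − x̄)² = 71.7143 ⇒ m₂ = 10.24490
Σ(xᵢ − x̄)⁴ = 1390.4548 ⇒ m₄ = 198.63640
m₂² = 104.95793
β₂ = m₄/m₂² = 198.63640 / 104.95793 ≈ 1.893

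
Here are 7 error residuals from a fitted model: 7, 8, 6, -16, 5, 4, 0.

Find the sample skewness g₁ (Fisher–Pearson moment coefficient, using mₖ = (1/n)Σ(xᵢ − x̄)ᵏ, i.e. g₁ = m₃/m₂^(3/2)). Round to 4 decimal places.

-1.6718

x̄ = (7 + 8 + 6 - 16 + 5 + 4 + 0) / 7 = 2.0000
deviations (xᵢ − x̄): 5.0000, 6.0000, 4.0000, -18.0000, 3.0000, 2.0000, -2.0000
Σ(xᵢ − x̄)² = 418.0000 ⇒ m₂ = 418.0000/7 = 59.71429
Σ(xᵢ − x̄)³ = -5400.0000 ⇒ m₃ = -5400.0000/7 = -771.42857
m₂^(3/2) = 59.71429^(1.5) = 461.44226
g₁ = m₃ / m₂^(3/2) = -771.42857 / 461.44226 ≈ -1.6718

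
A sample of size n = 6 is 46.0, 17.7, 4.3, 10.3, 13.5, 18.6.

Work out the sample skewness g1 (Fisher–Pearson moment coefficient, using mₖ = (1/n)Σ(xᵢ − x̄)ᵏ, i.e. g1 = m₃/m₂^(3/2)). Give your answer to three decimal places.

x̄ = (46.0 + 17.7 + 4.3 + 10.3 + 13.5 + 18.6) / 6 = 18.4000
deviations (xᵢ − x̄): 27.6000, -0.7000, -14.1000, -8.1000, -4.9000, 0.2000
Σ(xᵢ − x̄)² = 1050.7200 ⇒ m₂ = 1050.7200/6 = 175.12000
Σ(xᵢ − x̄)³ = 17571.9300 ⇒ m₃ = 17571.9300/6 = 2928.65500
m₂^(3/2) = 175.12000^(1.5) = 2317.41398
g1 = m₃ / m₂^(3/2) = 2928.65500 / 2317.41398 ≈ 1.264

1.264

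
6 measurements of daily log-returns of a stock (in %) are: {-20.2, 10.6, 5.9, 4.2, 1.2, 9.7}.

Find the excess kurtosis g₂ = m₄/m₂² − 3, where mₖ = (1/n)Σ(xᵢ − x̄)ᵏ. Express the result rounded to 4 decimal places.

0.5614

x̄ = 1.9000
Σ(xᵢ − x̄)² = 646.7200 ⇒ m₂ = 107.78667
Σ(xᵢ − x̄)⁴ = 248259.0340 ⇒ m₄ = 41376.50567
m₂² = 11617.96551
g₂ = m₄/m₂² − 3 = 3.56142 − 3 ≈ 0.5614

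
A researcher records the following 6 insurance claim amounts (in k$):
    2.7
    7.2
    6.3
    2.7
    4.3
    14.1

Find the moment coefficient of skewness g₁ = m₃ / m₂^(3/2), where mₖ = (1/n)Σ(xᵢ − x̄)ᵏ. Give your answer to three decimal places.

x̄ = (2.7 + 7.2 + 6.3 + 2.7 + 4.3 + 14.1) / 6 = 6.2167
deviations (xᵢ − x̄): -3.5167, 0.9833, 0.0833, -3.5167, -1.9167, 7.8833
Σ(xᵢ − x̄)² = 91.5283 ⇒ m₂ = 91.5283/6 = 15.25472
Σ(xᵢ − x̄)³ = 396.8546 ⇒ m₃ = 396.8546/6 = 66.14243
m₂^(3/2) = 15.25472^(1.5) = 59.58082
g₁ = m₃ / m₂^(3/2) = 66.14243 / 59.58082 ≈ 1.110

1.110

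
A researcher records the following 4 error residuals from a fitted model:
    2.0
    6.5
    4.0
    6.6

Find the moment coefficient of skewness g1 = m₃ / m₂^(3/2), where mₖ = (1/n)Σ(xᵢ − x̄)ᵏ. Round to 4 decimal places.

-0.3806

x̄ = (2.0 + 6.5 + 4.0 + 6.6) / 4 = 4.7750
deviations (xᵢ − x̄): -2.7750, 1.7250, -0.7750, 1.8250
Σ(xᵢ − x̄)² = 14.6075 ⇒ m₂ = 14.6075/4 = 3.65187
Σ(xᵢ − x̄)³ = -10.6234 ⇒ m₃ = -10.6234/4 = -2.65584
m₂^(3/2) = 3.65187^(1.5) = 6.97869
g1 = m₃ / m₂^(3/2) = -2.65584 / 6.97869 ≈ -0.3806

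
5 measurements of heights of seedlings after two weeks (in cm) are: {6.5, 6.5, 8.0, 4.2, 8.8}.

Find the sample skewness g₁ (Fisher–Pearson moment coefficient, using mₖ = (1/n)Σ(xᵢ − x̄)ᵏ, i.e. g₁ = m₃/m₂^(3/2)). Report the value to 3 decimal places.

-0.406

x̄ = (6.5 + 6.5 + 8.0 + 4.2 + 8.8) / 5 = 6.8000
deviations (xᵢ − x̄): -0.3000, -0.3000, 1.2000, -2.6000, 2.0000
Σ(xᵢ − x̄)² = 12.3800 ⇒ m₂ = 12.3800/5 = 2.47600
Σ(xᵢ − x̄)³ = -7.9020 ⇒ m₃ = -7.9020/5 = -1.58040
m₂^(3/2) = 2.47600^(1.5) = 3.89606
g₁ = m₃ / m₂^(3/2) = -1.58040 / 3.89606 ≈ -0.406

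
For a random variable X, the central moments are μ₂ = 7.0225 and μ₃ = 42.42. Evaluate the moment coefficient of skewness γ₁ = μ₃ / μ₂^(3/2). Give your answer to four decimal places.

2.2795

σ = √μ₂ = √7.0225 = 2.65000
σ³ = μ₂^(3/2) = 18.60963
γ₁ = μ₃/σ³ = 42.42 / 18.60963 ≈ 2.2795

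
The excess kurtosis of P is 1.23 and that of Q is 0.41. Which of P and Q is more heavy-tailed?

Higher excess kurtosis ⇒ heavier tails relative to the normal distribution.
1.23 vs 0.41: the larger is 1.23, so P has heavier tails.

P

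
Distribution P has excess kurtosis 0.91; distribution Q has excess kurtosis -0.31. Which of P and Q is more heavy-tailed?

P

Higher excess kurtosis ⇒ heavier tails relative to the normal distribution.
0.91 vs -0.31: the larger is 0.91, so P has heavier tails. (P is leptokurtic — heavier-than-normal tails; the other is platykurtic.)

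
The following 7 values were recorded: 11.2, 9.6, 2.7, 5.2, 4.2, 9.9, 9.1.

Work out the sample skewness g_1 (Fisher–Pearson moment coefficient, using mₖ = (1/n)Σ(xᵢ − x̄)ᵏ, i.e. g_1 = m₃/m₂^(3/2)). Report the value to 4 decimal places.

x̄ = (11.2 + 9.6 + 2.7 + 5.2 + 4.2 + 9.9 + 9.1) / 7 = 7.4143
deviations (xᵢ − x̄): 3.7857, 2.1857, -4.7143, -2.2143, -3.2143, 2.4857, 1.6857
Σ(xᵢ − x̄)² = 65.5886 ⇒ m₂ = 65.5886/7 = 9.36980
Σ(xᵢ − x̄)³ = -63.9920 ⇒ m₃ = -63.9920/7 = -9.14171
m₂^(3/2) = 9.36980^(1.5) = 28.68106
g_1 = m₃ / m₂^(3/2) = -9.14171 / 28.68106 ≈ -0.3187

-0.3187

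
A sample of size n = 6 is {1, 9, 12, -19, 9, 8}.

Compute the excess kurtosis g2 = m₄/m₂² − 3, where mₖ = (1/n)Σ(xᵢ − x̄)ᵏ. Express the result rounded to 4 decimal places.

x̄ = 3.3333
Σ(xᵢ − x̄)² = 665.3333 ⇒ m₂ = 110.88889
Σ(xᵢ − x̄)⁴ = 256987.1111 ⇒ m₄ = 42831.18519
m₂² = 12296.34568
g2 = m₄/m₂² − 3 = 3.48325 − 3 ≈ 0.4832

0.4832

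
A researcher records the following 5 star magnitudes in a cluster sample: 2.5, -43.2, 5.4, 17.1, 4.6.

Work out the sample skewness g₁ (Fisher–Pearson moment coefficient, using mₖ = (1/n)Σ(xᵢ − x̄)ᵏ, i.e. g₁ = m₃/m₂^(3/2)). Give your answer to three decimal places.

-1.264

x̄ = (2.5 - 43.2 + 5.4 + 17.1 + 4.6) / 5 = -2.7200
deviations (xᵢ − x̄): 5.2200, -40.4800, 8.1200, 19.8200, 7.3200
Σ(xᵢ − x̄)² = 2178.2280 ⇒ m₂ = 2178.2280/5 = 435.64560
Σ(xᵢ − x̄)³ = -57475.9733 ⇒ m₃ = -57475.9733/5 = -11495.19466
m₂^(3/2) = 435.64560^(1.5) = 9092.84940
g₁ = m₃ / m₂^(3/2) = -11495.19466 / 9092.84940 ≈ -1.264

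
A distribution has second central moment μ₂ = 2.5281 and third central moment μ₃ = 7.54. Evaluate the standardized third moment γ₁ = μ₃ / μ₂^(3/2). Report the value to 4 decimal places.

σ = √μ₂ = √2.5281 = 1.59000
σ³ = μ₂^(3/2) = 4.01968
γ₁ = μ₃/σ³ = 7.54 / 4.01968 ≈ 1.8758

1.8758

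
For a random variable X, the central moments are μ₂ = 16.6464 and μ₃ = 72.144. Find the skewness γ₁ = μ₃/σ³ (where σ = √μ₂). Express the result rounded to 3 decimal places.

1.062

σ = √μ₂ = √16.6464 = 4.08000
σ³ = μ₂^(3/2) = 67.91731
γ₁ = μ₃/σ³ = 72.144 / 67.91731 ≈ 1.062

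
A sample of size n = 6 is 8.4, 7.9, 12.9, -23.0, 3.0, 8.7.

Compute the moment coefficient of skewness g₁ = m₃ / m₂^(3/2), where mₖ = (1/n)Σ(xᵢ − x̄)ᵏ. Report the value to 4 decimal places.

-1.5648

x̄ = (8.4 + 7.9 + 12.9 - 23.0 + 3.0 + 8.7) / 6 = 2.9833
deviations (xᵢ − x̄): 5.4167, 4.9167, 9.9167, -25.9833, 0.0167, 5.7167
Σ(xᵢ − x̄)² = 859.6683 ⇒ m₂ = 859.6683/6 = 143.27806
Σ(xᵢ − x̄)³ = -16102.4116 ⇒ m₃ = -16102.4116/6 = -2683.73526
m₂^(3/2) = 143.27806^(1.5) = 1715.02130
g₁ = m₃ / m₂^(3/2) = -2683.73526 / 1715.02130 ≈ -1.5648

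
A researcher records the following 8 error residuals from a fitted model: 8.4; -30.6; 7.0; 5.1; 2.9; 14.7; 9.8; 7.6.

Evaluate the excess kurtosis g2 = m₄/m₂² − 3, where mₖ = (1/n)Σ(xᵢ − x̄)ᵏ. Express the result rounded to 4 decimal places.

x̄ = 3.1125
Σ(xᵢ − x̄)² = 1382.7288 ⇒ m₂ = 172.84109
Σ(xᵢ − x̄)⁴ = 1313166.2235 ⇒ m₄ = 164145.77793
m₂² = 29874.04369
g2 = m₄/m₂² − 3 = 5.49460 − 3 ≈ 2.4946

2.4946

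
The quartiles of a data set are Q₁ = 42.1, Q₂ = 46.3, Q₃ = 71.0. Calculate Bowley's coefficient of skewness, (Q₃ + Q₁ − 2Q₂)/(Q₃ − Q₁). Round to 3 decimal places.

0.709

numerator: Q₃ + Q₁ − 2Q₂ = 71.0 + 42.1 − 2×46.3 = 20.5000
denominator: Q₃ − Q₁ = 71.0 − 42.1 = 28.9000
Bowley skewness = 20.5000 / 28.9000 ≈ 0.709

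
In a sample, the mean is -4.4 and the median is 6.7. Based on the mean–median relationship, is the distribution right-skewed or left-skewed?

mean − median = -4.4 − 6.7 = -11.1
mean < median ⇒ the longer tail is on the left ⇒ left-skewed (negatively skewed).

left-skewed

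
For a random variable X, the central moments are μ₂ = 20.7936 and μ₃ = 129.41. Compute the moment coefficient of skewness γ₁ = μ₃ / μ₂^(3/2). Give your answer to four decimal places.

1.3648

σ = √μ₂ = √20.7936 = 4.56000
σ³ = μ₂^(3/2) = 94.81882
γ₁ = μ₃/σ³ = 129.41 / 94.81882 ≈ 1.3648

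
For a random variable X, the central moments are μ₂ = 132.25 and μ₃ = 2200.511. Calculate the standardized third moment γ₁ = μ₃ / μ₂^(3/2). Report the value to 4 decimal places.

σ = √μ₂ = √132.25 = 11.50000
σ³ = μ₂^(3/2) = 1520.87500
γ₁ = μ₃/σ³ = 2200.511 / 1520.87500 ≈ 1.4469

1.4469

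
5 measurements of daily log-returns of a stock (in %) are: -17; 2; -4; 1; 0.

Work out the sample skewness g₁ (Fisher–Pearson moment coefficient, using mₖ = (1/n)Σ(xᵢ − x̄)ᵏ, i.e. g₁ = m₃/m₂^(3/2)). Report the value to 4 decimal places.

x̄ = (-17 + 2 - 4 + 1 + 0) / 5 = -3.6000
deviations (xᵢ − x̄): -13.4000, 5.6000, -0.4000, 4.6000, 3.6000
Σ(xᵢ − x̄)² = 245.2000 ⇒ m₂ = 245.2000/5 = 49.04000
Σ(xᵢ − x̄)³ = -2086.5600 ⇒ m₃ = -2086.5600/5 = -417.31200
m₂^(3/2) = 49.04000^(1.5) = 343.42009
g₁ = m₃ / m₂^(3/2) = -417.31200 / 343.42009 ≈ -1.2152

-1.2152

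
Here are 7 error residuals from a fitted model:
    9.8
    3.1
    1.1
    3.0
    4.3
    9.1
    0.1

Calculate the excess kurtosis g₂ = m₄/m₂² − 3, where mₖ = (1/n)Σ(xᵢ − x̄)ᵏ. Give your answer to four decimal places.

x̄ = 4.3571
Σ(xᵢ − x̄)² = 84.2771 ⇒ m₂ = 12.03959
Σ(xᵢ − x̄)⁴ = 1830.5270 ⇒ m₄ = 261.50386
m₂² = 144.95177
g₂ = m₄/m₂² − 3 = 1.80407 − 3 ≈ -1.1959

-1.1959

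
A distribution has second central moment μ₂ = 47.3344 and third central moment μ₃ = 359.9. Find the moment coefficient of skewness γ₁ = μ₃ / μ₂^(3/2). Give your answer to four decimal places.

σ = √μ₂ = √47.3344 = 6.88000
σ³ = μ₂^(3/2) = 325.66067
γ₁ = μ₃/σ³ = 359.9 / 325.66067 ≈ 1.1051

1.1051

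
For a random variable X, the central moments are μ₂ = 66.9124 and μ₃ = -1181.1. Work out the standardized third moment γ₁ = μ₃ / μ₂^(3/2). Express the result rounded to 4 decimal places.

σ = √μ₂ = √66.9124 = 8.18000
σ³ = μ₂^(3/2) = 547.34343
γ₁ = μ₃/σ³ = -1181.1 / 547.34343 ≈ -2.1579

-2.1579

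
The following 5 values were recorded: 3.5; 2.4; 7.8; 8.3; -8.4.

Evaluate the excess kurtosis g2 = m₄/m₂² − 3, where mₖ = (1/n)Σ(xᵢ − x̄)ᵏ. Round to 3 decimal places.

x̄ = 2.7200
Σ(xᵢ − x̄)² = 181.3080 ⇒ m₂ = 36.26160
Σ(xᵢ − x̄)⁴ = 16926.2370 ⇒ m₄ = 3385.24739
m₂² = 1314.90363
g2 = m₄/m₂² − 3 = 2.57452 − 3 ≈ -0.425

-0.425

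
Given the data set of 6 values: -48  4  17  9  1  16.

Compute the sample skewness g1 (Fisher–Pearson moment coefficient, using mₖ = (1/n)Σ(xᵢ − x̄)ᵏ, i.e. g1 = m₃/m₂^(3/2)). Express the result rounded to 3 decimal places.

x̄ = (-48 + 4 + 17 + 9 + 1 + 16) / 6 = -0.1667
deviations (xᵢ − x̄): -47.8333, 4.1667, 17.1667, 9.1667, 1.1667, 16.1667
Σ(xᵢ − x̄)² = 2946.8333 ⇒ m₂ = 2946.8333/6 = 491.13889
Σ(xᵢ − x̄)³ = -99315.5556 ⇒ m₃ = -99315.5556/6 = -16552.59259
m₂^(3/2) = 491.13889^(1.5) = 10884.44991
g1 = m₃ / m₂^(3/2) = -16552.59259 / 10884.44991 ≈ -1.521

-1.521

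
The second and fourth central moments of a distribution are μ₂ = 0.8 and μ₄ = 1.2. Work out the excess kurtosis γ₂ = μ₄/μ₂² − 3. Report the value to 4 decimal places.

μ₂² = 0.8² = 0.64000
μ₄/μ₂² = 1.2 / 0.64000 = 1.87500
γ₂ = 1.87500 − 3 ≈ -1.1250

-1.1250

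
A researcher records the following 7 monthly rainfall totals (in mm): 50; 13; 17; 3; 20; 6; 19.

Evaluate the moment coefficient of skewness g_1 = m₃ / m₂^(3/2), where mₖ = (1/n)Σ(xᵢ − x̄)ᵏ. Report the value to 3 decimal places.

x̄ = (50 + 13 + 17 + 3 + 20 + 6 + 19) / 7 = 18.2857
deviations (xᵢ − x̄): 31.7143, -5.2857, -1.2857, -15.2857, 1.7143, -12.2857, 0.7143
Σ(xᵢ − x̄)² = 1423.4286 ⇒ m₂ = 1423.4286/7 = 203.34694
Σ(xᵢ − x̄)³ = 26327.7551 ⇒ m₃ = 26327.7551/7 = 3761.10787
m₂^(3/2) = 203.34694^(1.5) = 2899.72263
g_1 = m₃ / m₂^(3/2) = 3761.10787 / 2899.72263 ≈ 1.297

1.297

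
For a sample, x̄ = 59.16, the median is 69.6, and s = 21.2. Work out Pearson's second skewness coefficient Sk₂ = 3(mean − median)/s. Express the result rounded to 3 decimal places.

-1.477

Sk₂ = 3(59.16 − 69.6) / 21.2 = 3 × -10.4400 / 21.2
    = -31.3200 / 21.2 ≈ -1.477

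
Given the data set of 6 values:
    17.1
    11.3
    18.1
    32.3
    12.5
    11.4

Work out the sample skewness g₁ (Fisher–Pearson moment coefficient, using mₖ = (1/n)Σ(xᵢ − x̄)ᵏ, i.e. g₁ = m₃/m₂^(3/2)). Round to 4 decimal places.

1.2960

x̄ = (17.1 + 11.3 + 18.1 + 32.3 + 12.5 + 11.4) / 6 = 17.1167
deviations (xᵢ − x̄): -0.0167, -5.8167, 0.9833, 15.1833, -4.6167, -5.7167
Σ(xᵢ − x̄)² = 319.3283 ⇒ m₂ = 319.3283/6 = 53.22139
Σ(xᵢ − x̄)³ = 3019.2006 ⇒ m₃ = 3019.2006/6 = 503.20009
m₂^(3/2) = 53.22139^(1.5) = 388.26595
g₁ = m₃ / m₂^(3/2) = 503.20009 / 388.26595 ≈ 1.2960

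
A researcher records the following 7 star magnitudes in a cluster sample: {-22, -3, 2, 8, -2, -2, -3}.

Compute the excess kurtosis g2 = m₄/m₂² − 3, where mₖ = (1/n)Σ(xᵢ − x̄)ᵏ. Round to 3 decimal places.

0.854

x̄ = -3.1429
Σ(xᵢ − x̄)² = 508.8571 ⇒ m₂ = 72.69388
Σ(xᵢ − x̄)⁴ = 142565.0321 ⇒ m₄ = 20366.43315
m₂² = 5284.39983
g2 = m₄/m₂² − 3 = 3.85407 − 3 ≈ 0.854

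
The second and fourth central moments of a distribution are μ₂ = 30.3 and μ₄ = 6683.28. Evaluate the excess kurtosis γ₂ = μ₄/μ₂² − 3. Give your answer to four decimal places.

μ₂² = 30.3² = 918.09000
μ₄/μ₂² = 6683.28 / 918.09000 = 7.27955
γ₂ = 7.27955 − 3 ≈ 4.2795

4.2795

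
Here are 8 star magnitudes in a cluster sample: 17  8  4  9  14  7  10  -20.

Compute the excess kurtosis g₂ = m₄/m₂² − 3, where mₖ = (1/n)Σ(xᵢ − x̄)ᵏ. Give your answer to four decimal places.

1.8350

x̄ = 6.1250
Σ(xᵢ − x̄)² = 894.8750 ⇒ m₂ = 111.85938
Σ(xᵢ − x̄)⁴ = 483987.4004 ⇒ m₄ = 60498.42505
m₂² = 12512.51978
g₂ = m₄/m₂² − 3 = 4.83503 − 3 ≈ 1.8350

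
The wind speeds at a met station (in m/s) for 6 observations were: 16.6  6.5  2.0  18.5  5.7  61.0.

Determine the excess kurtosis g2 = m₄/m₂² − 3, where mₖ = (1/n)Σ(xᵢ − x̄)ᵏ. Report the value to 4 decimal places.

x̄ = 18.3833
Σ(xᵢ − x̄)² = 2389.8683 ⇒ m₂ = 398.31139
Σ(xᵢ − x̄)⁴ = 3416386.2401 ⇒ m₄ = 569397.70669
m₂² = 158651.96252
g2 = m₄/m₂² − 3 = 3.58897 − 3 ≈ 0.5890

0.5890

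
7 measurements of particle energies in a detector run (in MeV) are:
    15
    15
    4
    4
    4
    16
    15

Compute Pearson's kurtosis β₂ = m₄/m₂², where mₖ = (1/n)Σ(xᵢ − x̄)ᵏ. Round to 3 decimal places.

1.092

x̄ = 10.4286
Σ(xᵢ − x̄)² = 217.7143 ⇒ m₂ = 31.10204
Σ(xᵢ − x̄)⁴ = 7397.3528 ⇒ m₄ = 1056.76468
m₂² = 967.33694
β₂ = m₄/m₂² = 1056.76468 / 967.33694 ≈ 1.092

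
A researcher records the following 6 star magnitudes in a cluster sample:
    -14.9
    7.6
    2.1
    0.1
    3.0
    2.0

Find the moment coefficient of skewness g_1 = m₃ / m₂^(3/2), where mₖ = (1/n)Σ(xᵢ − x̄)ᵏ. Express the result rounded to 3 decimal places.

-1.343

x̄ = (-14.9 + 7.6 + 2.1 + 0.1 + 3.0 + 2.0) / 6 = -0.0167
deviations (xᵢ − x̄): -14.8833, 7.6167, 2.1167, 0.1167, 3.0167, 2.0167
Σ(xᵢ − x̄)² = 297.1883 ⇒ m₂ = 297.1883/6 = 49.53139
Σ(xᵢ − x̄)³ = -2809.8516 ⇒ m₃ = -2809.8516/6 = -468.30859
m₂^(3/2) = 49.53139^(1.5) = 348.59468
g_1 = m₃ / m₂^(3/2) = -468.30859 / 348.59468 ≈ -1.343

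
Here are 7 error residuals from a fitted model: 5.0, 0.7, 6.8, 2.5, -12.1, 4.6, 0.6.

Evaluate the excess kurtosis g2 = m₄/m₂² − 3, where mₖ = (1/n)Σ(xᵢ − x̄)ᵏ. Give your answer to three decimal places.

1.037

x̄ = 1.1571
Σ(xᵢ − x̄)² = 236.5371 ⇒ m₂ = 33.79102
Σ(xᵢ − x̄)⁴ = 32264.5829 ⇒ m₄ = 4609.22613
m₂² = 1141.83306
g2 = m₄/m₂² − 3 = 4.03669 − 3 ≈ 1.037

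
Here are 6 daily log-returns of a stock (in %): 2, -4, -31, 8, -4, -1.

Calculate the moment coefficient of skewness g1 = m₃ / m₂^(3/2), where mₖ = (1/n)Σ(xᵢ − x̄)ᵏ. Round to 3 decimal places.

-1.331

x̄ = (2 - 4 - 31 + 8 - 4 - 1) / 6 = -5.0000
deviations (xᵢ − x̄): 7.0000, 1.0000, -26.0000, 13.0000, 1.0000, 4.0000
Σ(xᵢ − x̄)² = 912.0000 ⇒ m₂ = 912.0000/6 = 152.00000
Σ(xᵢ − x̄)³ = -14970.0000 ⇒ m₃ = -14970.0000/6 = -2495.00000
m₂^(3/2) = 152.00000^(1.5) = 1873.98186
g1 = m₃ / m₂^(3/2) = -2495.00000 / 1873.98186 ≈ -1.331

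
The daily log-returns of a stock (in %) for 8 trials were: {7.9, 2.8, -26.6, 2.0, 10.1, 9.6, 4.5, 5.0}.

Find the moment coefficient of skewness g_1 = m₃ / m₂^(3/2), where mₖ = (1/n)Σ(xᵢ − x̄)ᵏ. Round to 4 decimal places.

x̄ = (7.9 + 2.8 - 26.6 + 2.0 + 10.1 + 9.6 + 4.5 + 5.0) / 8 = 1.9125
deviations (xᵢ − x̄): 5.9875, 0.8875, -28.5125, 0.0875, 8.1875, 7.6875, 2.5875, 3.0875
Σ(xᵢ − x̄)² = 991.9688 ⇒ m₂ = 991.9688/8 = 123.99609
Σ(xᵢ − x̄)³ = -21914.3258 ⇒ m₃ = -21914.3258/8 = -2739.29073
m₂^(3/2) = 123.99609^(1.5) = 1380.74032
g_1 = m₃ / m₂^(3/2) = -2739.29073 / 1380.74032 ≈ -1.9839

-1.9839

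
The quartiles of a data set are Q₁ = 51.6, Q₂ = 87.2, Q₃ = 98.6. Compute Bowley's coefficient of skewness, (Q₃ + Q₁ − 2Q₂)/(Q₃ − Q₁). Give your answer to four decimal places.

-0.5149

numerator: Q₃ + Q₁ − 2Q₂ = 98.6 + 51.6 − 2×87.2 = -24.2000
denominator: Q₃ − Q₁ = 98.6 − 51.6 = 47.0000
Bowley skewness = -24.2000 / 47.0000 ≈ -0.5149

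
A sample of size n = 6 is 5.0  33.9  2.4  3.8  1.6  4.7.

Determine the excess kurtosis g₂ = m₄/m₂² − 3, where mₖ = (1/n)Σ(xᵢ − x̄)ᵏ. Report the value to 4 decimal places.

x̄ = 8.5667
Σ(xᵢ − x̄)² = 778.7333 ⇒ m₂ = 129.78889
Σ(xᵢ − x̄)⁴ = 416582.0315 ⇒ m₄ = 69430.33859
m₂² = 16845.15568
g₂ = m₄/m₂² − 3 = 4.12168 − 3 ≈ 1.1217

1.1217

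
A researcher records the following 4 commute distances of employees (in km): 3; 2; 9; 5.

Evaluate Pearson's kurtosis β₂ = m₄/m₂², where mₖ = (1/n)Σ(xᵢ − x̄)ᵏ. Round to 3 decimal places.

x̄ = 4.7500
Σ(xᵢ − x̄)² = 28.7500 ⇒ m₂ = 7.18750
Σ(xᵢ − x̄)⁴ = 392.8281 ⇒ m₄ = 98.20703
m₂² = 51.66016
β₂ = m₄/m₂² = 98.20703 / 51.66016 ≈ 1.901

1.901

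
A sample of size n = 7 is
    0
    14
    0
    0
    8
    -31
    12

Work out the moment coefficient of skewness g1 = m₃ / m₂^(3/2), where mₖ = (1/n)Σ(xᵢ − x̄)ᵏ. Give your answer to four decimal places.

x̄ = (0 + 14 + 0 + 0 + 8 - 31 + 12) / 7 = 0.4286
deviations (xᵢ − x̄): -0.4286, 13.5714, -0.4286, -0.4286, 7.5714, -31.4286, 11.5714
Σ(xᵢ − x̄)² = 1363.7143 ⇒ m₂ = 1363.7143/7 = 194.81633
Σ(xᵢ − x̄)³ = -26560.8980 ⇒ m₃ = -26560.8980/7 = -3794.41399
m₂^(3/2) = 194.81633^(1.5) = 2719.18042
g1 = m₃ / m₂^(3/2) = -3794.41399 / 2719.18042 ≈ -1.3954

-1.3954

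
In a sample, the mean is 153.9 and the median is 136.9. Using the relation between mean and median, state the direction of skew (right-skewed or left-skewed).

mean − median = 153.9 − 136.9 = 17.0
mean > median ⇒ the longer tail is on the right ⇒ right-skewed (positively skewed).

right-skewed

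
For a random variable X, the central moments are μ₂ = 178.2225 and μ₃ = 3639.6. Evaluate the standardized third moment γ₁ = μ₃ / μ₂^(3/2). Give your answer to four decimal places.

1.5297

σ = √μ₂ = √178.2225 = 13.35000
σ³ = μ₂^(3/2) = 2379.27038
γ₁ = μ₃/σ³ = 3639.6 / 2379.27038 ≈ 1.5297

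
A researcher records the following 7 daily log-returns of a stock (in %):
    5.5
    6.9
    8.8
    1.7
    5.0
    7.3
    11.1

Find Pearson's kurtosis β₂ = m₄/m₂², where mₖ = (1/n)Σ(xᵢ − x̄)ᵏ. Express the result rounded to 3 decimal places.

x̄ = 6.6143
Σ(xᵢ − x̄)² = 53.4486 ⇒ m₂ = 7.63551
Σ(xᵢ − x̄)⁴ = 1019.4957 ⇒ m₄ = 145.64225
m₂² = 58.30102
β₂ = m₄/m₂² = 145.64225 / 58.30102 ≈ 2.498

2.498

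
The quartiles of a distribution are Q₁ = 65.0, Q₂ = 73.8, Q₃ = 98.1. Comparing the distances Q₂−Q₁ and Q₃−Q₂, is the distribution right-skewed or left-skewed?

Q₂ − Q₁ = 8.8;  Q₃ − Q₂ = 24.3
Q₃ − Q₂ > Q₂ − Q₁ ⇒ the upper half is more spread out ⇒ right-skewed.

right-skewed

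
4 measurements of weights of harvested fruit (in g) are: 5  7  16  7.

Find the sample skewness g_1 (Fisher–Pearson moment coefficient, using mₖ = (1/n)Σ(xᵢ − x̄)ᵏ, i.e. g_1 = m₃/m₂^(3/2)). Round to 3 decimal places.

1.024

x̄ = (5 + 7 + 16 + 7) / 4 = 8.7500
deviations (xᵢ − x̄): -3.7500, -1.7500, 7.2500, -1.7500
Σ(xᵢ − x̄)² = 72.7500 ⇒ m₂ = 72.7500/4 = 18.18750
Σ(xᵢ − x̄)³ = 317.6250 ⇒ m₃ = 317.6250/4 = 79.40625
m₂^(3/2) = 18.18750^(1.5) = 77.56388
g_1 = m₃ / m₂^(3/2) = 79.40625 / 77.56388 ≈ 1.024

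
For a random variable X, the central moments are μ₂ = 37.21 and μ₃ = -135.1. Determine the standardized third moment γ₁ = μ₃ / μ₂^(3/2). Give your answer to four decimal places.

σ = √μ₂ = √37.21 = 6.10000
σ³ = μ₂^(3/2) = 226.98100
γ₁ = μ₃/σ³ = -135.1 / 226.98100 ≈ -0.5952

-0.5952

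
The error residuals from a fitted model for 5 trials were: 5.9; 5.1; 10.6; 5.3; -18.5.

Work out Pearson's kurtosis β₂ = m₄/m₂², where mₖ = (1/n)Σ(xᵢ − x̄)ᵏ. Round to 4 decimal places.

3.0826

x̄ = 1.6800
Σ(xᵢ − x̄)² = 529.4080 ⇒ m₂ = 105.88160
Σ(xᵢ − x̄)⁴ = 172794.7098 ⇒ m₄ = 34558.94196
m₂² = 11210.91322
β₂ = m₄/m₂² = 34558.94196 / 11210.91322 ≈ 3.0826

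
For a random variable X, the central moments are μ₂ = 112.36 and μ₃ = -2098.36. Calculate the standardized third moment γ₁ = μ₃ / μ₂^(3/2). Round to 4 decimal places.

-1.7618

σ = √μ₂ = √112.36 = 10.60000
σ³ = μ₂^(3/2) = 1191.01600
γ₁ = μ₃/σ³ = -2098.36 / 1191.01600 ≈ -1.7618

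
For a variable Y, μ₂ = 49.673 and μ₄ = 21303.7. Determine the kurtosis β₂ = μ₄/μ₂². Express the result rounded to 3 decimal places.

8.634

μ₂² = 49.673² = 2467.40693
μ₄/μ₂² = 21303.7 / 2467.40693 = 8.63404
β₂ ≈ 8.634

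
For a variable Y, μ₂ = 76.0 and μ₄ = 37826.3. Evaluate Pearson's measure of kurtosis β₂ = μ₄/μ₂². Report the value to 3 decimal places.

μ₂² = 76.0² = 5776.00000
μ₄/μ₂² = 37826.3 / 5776.00000 = 6.54887
β₂ ≈ 6.549

6.549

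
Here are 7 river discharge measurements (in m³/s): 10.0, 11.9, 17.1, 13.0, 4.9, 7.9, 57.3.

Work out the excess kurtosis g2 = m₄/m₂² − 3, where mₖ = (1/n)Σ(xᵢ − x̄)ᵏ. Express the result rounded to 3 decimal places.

x̄ = 17.4429
Σ(xᵢ − x̄)² = 1942.9571 ⇒ m₂ = 277.56531
Σ(xᵢ − x̄)⁴ = 2561069.9628 ⇒ m₄ = 365867.13754
m₂² = 77042.49916
g2 = m₄/m₂² − 3 = 4.74890 − 3 ≈ 1.749

1.749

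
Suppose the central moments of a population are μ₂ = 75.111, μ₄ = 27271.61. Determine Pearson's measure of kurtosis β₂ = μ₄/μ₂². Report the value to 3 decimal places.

4.834

μ₂² = 75.111² = 5641.66232
μ₄/μ₂² = 27271.61 / 5641.66232 = 4.83397
β₂ ≈ 4.834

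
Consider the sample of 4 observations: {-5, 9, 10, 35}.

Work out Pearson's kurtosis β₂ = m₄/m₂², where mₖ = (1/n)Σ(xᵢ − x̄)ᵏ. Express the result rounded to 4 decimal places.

2.0665

x̄ = 12.2500
Σ(xᵢ − x̄)² = 830.7500 ⇒ m₂ = 207.68750
Σ(xᵢ − x̄)⁴ = 356551.5781 ⇒ m₄ = 89137.89453
m₂² = 43134.09766
β₂ = m₄/m₂² = 89137.89453 / 43134.09766 ≈ 2.0665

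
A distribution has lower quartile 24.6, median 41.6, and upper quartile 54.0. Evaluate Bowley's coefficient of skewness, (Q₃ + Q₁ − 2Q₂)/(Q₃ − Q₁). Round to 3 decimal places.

-0.156

numerator: Q₃ + Q₁ − 2Q₂ = 54.0 + 24.6 − 2×41.6 = -4.6000
denominator: Q₃ − Q₁ = 54.0 − 24.6 = 29.4000
Bowley skewness = -4.6000 / 29.4000 ≈ -0.156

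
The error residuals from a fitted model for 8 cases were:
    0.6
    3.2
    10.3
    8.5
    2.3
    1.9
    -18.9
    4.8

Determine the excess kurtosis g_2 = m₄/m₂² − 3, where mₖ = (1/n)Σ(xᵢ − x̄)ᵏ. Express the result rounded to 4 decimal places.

1.7375

x̄ = 1.5875
Σ(xᵢ − x̄)² = 557.9287 ⇒ m₂ = 69.74109
Σ(xᵢ − x̄)⁴ = 184339.3392 ⇒ m₄ = 23042.41740
m₂² = 4863.82016
g_2 = m₄/m₂² − 3 = 4.73751 − 3 ≈ 1.7375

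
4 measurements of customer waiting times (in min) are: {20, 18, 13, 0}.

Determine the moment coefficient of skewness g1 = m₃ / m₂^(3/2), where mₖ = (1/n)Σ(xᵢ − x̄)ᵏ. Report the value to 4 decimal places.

-0.8180

x̄ = (20 + 18 + 13 + 0) / 4 = 12.7500
deviations (xᵢ − x̄): 7.2500, 5.2500, 0.2500, -12.7500
Σ(xᵢ − x̄)² = 242.7500 ⇒ m₂ = 242.7500/4 = 60.68750
Σ(xᵢ − x̄)³ = -1546.8750 ⇒ m₃ = -1546.8750/4 = -386.71875
m₂^(3/2) = 60.68750^(1.5) = 472.76887
g1 = m₃ / m₂^(3/2) = -386.71875 / 472.76887 ≈ -0.8180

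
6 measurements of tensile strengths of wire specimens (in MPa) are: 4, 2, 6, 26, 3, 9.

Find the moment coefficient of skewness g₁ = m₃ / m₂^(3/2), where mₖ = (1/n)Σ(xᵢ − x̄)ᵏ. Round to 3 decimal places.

x̄ = (4 + 2 + 6 + 26 + 3 + 9) / 6 = 8.3333
deviations (xᵢ − x̄): -4.3333, -6.3333, -2.3333, 17.6667, -5.3333, 0.6667
Σ(xᵢ − x̄)² = 405.3333 ⇒ m₂ = 405.3333/6 = 67.55556
Σ(xᵢ − x̄)³ = 5014.4444 ⇒ m₃ = 5014.4444/6 = 835.74074
m₂^(3/2) = 67.55556^(1.5) = 555.25388
g₁ = m₃ / m₂^(3/2) = 835.74074 / 555.25388 ≈ 1.505

1.505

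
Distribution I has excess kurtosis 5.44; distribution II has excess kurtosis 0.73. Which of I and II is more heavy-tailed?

I

Higher excess kurtosis ⇒ heavier tails relative to the normal distribution.
5.44 vs 0.73: the larger is 5.44, so I has heavier tails.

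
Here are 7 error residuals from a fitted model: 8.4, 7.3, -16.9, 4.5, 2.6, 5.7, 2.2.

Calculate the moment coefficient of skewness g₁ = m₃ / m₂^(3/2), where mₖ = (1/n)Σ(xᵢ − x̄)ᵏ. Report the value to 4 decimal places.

x̄ = (8.4 + 7.3 - 16.9 + 4.5 + 2.6 + 5.7 + 2.2) / 7 = 1.9714
deviations (xᵢ − x̄): 6.4286, 5.3286, -18.8714, 2.5286, 0.6286, 3.7286, 0.2286
Σ(xᵢ − x̄)² = 446.5943 ⇒ m₂ = 446.5943/7 = 63.79918
Σ(xᵢ − x̄)³ = -6235.4663 ⇒ m₃ = -6235.4663/7 = -890.78090
m₂^(3/2) = 63.79918^(1.5) = 509.59210
g₁ = m₃ / m₂^(3/2) = -890.78090 / 509.59210 ≈ -1.7480

-1.7480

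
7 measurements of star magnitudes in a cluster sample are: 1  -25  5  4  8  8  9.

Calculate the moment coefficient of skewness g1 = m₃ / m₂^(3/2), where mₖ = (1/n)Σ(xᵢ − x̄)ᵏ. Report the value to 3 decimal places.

-1.819

x̄ = (1 - 25 + 5 + 4 + 8 + 8 + 9) / 7 = 1.4286
deviations (xᵢ − x̄): -0.4286, -26.4286, 3.5714, 2.5714, 6.5714, 6.5714, 7.5714
Σ(xᵢ − x̄)² = 861.7143 ⇒ m₂ = 861.7143/7 = 123.10204
Σ(xᵢ − x̄)³ = -17395.4694 ⇒ m₃ = -17395.4694/7 = -2485.06706
m₂^(3/2) = 123.10204^(1.5) = 1365.83387
g1 = m₃ / m₂^(3/2) = -2485.06706 / 1365.83387 ≈ -1.819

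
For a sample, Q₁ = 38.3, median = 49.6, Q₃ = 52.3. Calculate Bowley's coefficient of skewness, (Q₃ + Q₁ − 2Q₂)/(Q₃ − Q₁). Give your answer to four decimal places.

numerator: Q₃ + Q₁ − 2Q₂ = 52.3 + 38.3 − 2×49.6 = -8.6000
denominator: Q₃ − Q₁ = 52.3 − 38.3 = 14.0000
Bowley skewness = -8.6000 / 14.0000 ≈ -0.6143

-0.6143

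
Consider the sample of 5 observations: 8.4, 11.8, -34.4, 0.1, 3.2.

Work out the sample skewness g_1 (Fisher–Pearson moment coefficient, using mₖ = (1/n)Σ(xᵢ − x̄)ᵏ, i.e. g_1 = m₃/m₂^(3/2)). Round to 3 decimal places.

x̄ = (8.4 + 11.8 - 34.4 + 0.1 + 3.2) / 5 = -2.1800
deviations (xᵢ − x̄): 10.5800, 13.9800, -32.2200, 2.2800, 5.3800
Σ(xᵢ − x̄)² = 1379.6480 ⇒ m₂ = 1379.6480/5 = 275.92960
Σ(xᵢ − x̄)³ = -29364.3799 ⇒ m₃ = -29364.3799/5 = -5872.87598
m₂^(3/2) = 275.92960^(1.5) = 4583.50213
g_1 = m₃ / m₂^(3/2) = -5872.87598 / 4583.50213 ≈ -1.281

-1.281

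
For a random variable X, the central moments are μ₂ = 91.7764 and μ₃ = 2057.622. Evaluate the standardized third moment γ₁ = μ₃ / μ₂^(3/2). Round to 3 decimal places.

2.340

σ = √μ₂ = √91.7764 = 9.58000
σ³ = μ₂^(3/2) = 879.21791
γ₁ = μ₃/σ³ = 2057.622 / 879.21791 ≈ 2.340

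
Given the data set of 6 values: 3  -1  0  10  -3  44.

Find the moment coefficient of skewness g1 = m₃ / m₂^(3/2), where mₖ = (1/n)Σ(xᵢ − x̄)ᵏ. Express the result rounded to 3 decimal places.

x̄ = (3 - 1 + 0 + 10 - 3 + 44) / 6 = 8.8333
deviations (xᵢ − x̄): -5.8333, -9.8333, -8.8333, 1.1667, -11.8333, 35.1667
Σ(xᵢ − x̄)² = 1586.8333 ⇒ m₂ = 1586.8333/6 = 264.47222
Σ(xᵢ − x̄)³ = 39996.4444 ⇒ m₃ = 39996.4444/6 = 6666.07407
m₂^(3/2) = 264.47222^(1.5) = 4301.00648
g1 = m₃ / m₂^(3/2) = 6666.07407 / 4301.00648 ≈ 1.550

1.550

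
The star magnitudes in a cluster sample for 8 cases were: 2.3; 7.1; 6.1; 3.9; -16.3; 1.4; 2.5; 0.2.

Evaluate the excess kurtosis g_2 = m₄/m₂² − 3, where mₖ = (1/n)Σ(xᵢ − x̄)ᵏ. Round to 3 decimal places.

2.094

x̄ = 0.9000
Σ(xᵢ − x̄)² = 375.5800 ⇒ m₂ = 46.94750
Σ(xᵢ − x̄)⁴ = 89821.7986 ⇒ m₄ = 11227.72483
m₂² = 2204.06776
g_2 = m₄/m₂² − 3 = 5.09409 − 3 ≈ 2.094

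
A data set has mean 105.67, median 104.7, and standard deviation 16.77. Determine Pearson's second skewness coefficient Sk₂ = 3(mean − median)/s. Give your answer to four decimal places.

0.1735

Sk₂ = 3(105.67 − 104.7) / 16.77 = 3 × 0.9700 / 16.77
    = 2.9100 / 16.77 ≈ 0.1735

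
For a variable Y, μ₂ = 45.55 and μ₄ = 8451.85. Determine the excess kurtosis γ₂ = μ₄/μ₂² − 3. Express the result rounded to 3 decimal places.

1.074

μ₂² = 45.55² = 2074.80250
μ₄/μ₂² = 8451.85 / 2074.80250 = 4.07357
γ₂ = 4.07357 − 3 ≈ 1.074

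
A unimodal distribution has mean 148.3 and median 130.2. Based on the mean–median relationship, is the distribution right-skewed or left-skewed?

mean − median = 148.3 − 130.2 = 18.1
mean > median ⇒ the longer tail is on the right ⇒ right-skewed (positively skewed).

right-skewed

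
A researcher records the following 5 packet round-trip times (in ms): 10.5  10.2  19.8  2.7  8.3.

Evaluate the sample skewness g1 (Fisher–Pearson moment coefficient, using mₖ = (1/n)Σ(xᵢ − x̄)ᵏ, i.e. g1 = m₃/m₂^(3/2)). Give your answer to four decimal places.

x̄ = (10.5 + 10.2 + 19.8 + 2.7 + 8.3) / 5 = 10.3000
deviations (xᵢ − x̄): 0.2000, -0.1000, 9.5000, -7.6000, -2.0000
Σ(xᵢ − x̄)² = 152.0600 ⇒ m₂ = 152.0600/5 = 30.41200
Σ(xᵢ − x̄)³ = 410.4060 ⇒ m₃ = 410.4060/5 = 82.08120
m₂^(3/2) = 30.41200^(1.5) = 167.71329
g1 = m₃ / m₂^(3/2) = 82.08120 / 167.71329 ≈ 0.4894

0.4894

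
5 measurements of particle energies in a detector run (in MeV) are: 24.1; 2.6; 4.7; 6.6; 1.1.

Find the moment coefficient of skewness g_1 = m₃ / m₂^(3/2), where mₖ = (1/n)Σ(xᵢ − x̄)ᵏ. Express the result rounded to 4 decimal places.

1.3178

x̄ = (24.1 + 2.6 + 4.7 + 6.6 + 1.1) / 5 = 7.8200
deviations (xᵢ − x̄): 16.2800, -5.2200, -3.1200, -1.2200, -6.7200
Σ(xᵢ − x̄)² = 348.6680 ⇒ m₂ = 348.6680/5 = 69.73360
Σ(xᵢ − x̄)³ = 3836.9369 ⇒ m₃ = 3836.9369/5 = 767.38738
m₂^(3/2) = 69.73360^(1.5) = 582.32191
g_1 = m₃ / m₂^(3/2) = 767.38738 / 582.32191 ≈ 1.3178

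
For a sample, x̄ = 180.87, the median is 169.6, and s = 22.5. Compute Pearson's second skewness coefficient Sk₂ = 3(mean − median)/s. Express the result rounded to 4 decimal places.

1.5027

Sk₂ = 3(180.87 − 169.6) / 22.5 = 3 × 11.2700 / 22.5
    = 33.8100 / 22.5 ≈ 1.5027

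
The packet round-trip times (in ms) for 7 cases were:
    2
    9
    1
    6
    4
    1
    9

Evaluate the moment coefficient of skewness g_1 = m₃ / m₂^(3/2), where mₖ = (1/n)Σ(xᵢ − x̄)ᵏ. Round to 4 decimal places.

0.2856

x̄ = (2 + 9 + 1 + 6 + 4 + 1 + 9) / 7 = 4.5714
deviations (xᵢ − x̄): -2.5714, 4.4286, -3.5714, 1.4286, -0.5714, -3.5714, 4.4286
Σ(xᵢ − x̄)² = 73.7143 ⇒ m₂ = 73.7143/7 = 10.53061
Σ(xᵢ − x̄)³ = 68.3265 ⇒ m₃ = 68.3265/7 = 9.76093
m₂^(3/2) = 10.53061^(1.5) = 34.17279
g_1 = m₃ / m₂^(3/2) = 9.76093 / 34.17279 ≈ 0.2856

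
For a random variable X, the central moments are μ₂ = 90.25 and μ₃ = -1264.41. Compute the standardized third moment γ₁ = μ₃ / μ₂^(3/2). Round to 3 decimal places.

σ = √μ₂ = √90.25 = 9.50000
σ³ = μ₂^(3/2) = 857.37500
γ₁ = μ₃/σ³ = -1264.41 / 857.37500 ≈ -1.475

-1.475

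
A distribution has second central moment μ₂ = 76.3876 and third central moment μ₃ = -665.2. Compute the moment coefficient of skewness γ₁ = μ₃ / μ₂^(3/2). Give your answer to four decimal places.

σ = √μ₂ = √76.3876 = 8.74000
σ³ = μ₂^(3/2) = 667.62762
γ₁ = μ₃/σ³ = -665.2 / 667.62762 ≈ -0.9964

-0.9964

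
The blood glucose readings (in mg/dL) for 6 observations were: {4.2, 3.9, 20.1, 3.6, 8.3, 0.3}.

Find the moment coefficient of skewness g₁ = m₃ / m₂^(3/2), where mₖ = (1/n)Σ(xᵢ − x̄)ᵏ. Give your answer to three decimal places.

1.299

x̄ = (4.2 + 3.9 + 20.1 + 3.6 + 8.3 + 0.3) / 6 = 6.7333
deviations (xᵢ − x̄): -2.5333, -2.8333, 13.3667, -3.1333, 1.5667, -6.4333
Σ(xᵢ − x̄)² = 246.7733 ⇒ m₂ = 246.7733/6 = 41.12889
Σ(xᵢ − x̄)³ = 2056.0104 ⇒ m₃ = 2056.0104/6 = 342.66841
m₂^(3/2) = 41.12889^(1.5) = 263.76700
g₁ = m₃ / m₂^(3/2) = 342.66841 / 263.76700 ≈ 1.299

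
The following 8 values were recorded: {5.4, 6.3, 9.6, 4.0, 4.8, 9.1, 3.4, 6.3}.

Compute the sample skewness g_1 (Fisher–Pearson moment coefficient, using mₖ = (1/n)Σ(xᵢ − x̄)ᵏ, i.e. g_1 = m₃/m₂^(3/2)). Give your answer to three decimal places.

0.502

x̄ = (5.4 + 6.3 + 9.6 + 4.0 + 4.8 + 9.1 + 3.4 + 6.3) / 8 = 6.1125
deviations (xᵢ − x̄): -0.7125, 0.1875, 3.4875, -2.1125, -1.3125, 2.9875, -2.7125, 0.1875
Σ(xᵢ − x̄)² = 35.2087 ⇒ m₂ = 35.2087/8 = 4.40109
Σ(xᵢ − x̄)³ = 37.0867 ⇒ m₃ = 37.0867/8 = 4.63583
m₂^(3/2) = 4.40109^(1.5) = 9.23296
g_1 = m₃ / m₂^(3/2) = 4.63583 / 9.23296 ≈ 0.502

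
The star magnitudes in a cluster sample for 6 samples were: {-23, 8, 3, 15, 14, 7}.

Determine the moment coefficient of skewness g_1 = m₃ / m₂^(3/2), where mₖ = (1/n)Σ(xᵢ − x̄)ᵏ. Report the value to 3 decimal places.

-1.387

x̄ = (-23 + 8 + 3 + 15 + 14 + 7) / 6 = 4.0000
deviations (xᵢ − x̄): -27.0000, 4.0000, -1.0000, 11.0000, 10.0000, 3.0000
Σ(xᵢ − x̄)² = 976.0000 ⇒ m₂ = 976.0000/6 = 162.66667
Σ(xᵢ − x̄)³ = -17262.0000 ⇒ m₃ = -17262.0000/6 = -2877.00000
m₂^(3/2) = 162.66667^(1.5) = 2074.66438
g_1 = m₃ / m₂^(3/2) = -2877.00000 / 2074.66438 ≈ -1.387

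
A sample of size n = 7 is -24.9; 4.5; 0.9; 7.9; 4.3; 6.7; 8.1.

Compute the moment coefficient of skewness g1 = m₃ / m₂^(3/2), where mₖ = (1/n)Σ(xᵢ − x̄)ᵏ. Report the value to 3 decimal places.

-1.855

x̄ = (-24.9 + 4.5 + 0.9 + 7.9 + 4.3 + 6.7 + 8.1) / 7 = 1.0714
deviations (xᵢ − x̄): -25.9714, 3.4286, -0.1714, 6.8286, 3.2286, 5.6286, 7.0286
Σ(xᵢ − x̄)² = 824.4343 ⇒ m₂ = 824.4343/7 = 117.77633
Σ(xᵢ − x̄)³ = -16600.2220 ⇒ m₃ = -16600.2220/7 = -2371.46029
m₂^(3/2) = 117.77633^(1.5) = 1278.16525
g1 = m₃ / m₂^(3/2) = -2371.46029 / 1278.16525 ≈ -1.855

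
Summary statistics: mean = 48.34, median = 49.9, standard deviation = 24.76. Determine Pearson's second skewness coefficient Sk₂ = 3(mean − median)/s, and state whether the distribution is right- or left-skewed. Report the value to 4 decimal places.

Sk₂ = 3(48.34 − 49.9) / 24.76 = 3 × -1.5600 / 24.76
    = -4.6800 / 24.76 ≈ -0.1890
Sk₂ < 0 ⇒ mean < median ⇒ left-skewed (negative skew).

-0.1890, left-skewed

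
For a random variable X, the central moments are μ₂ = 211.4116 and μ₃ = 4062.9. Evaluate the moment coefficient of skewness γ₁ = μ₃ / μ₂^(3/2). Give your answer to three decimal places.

1.322

σ = √μ₂ = √211.4116 = 14.54000
σ³ = μ₂^(3/2) = 3073.92466
γ₁ = μ₃/σ³ = 4062.9 / 3073.92466 ≈ 1.322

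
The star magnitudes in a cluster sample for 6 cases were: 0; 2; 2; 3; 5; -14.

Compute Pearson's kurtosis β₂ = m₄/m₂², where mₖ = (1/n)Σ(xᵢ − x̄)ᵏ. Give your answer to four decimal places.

x̄ = -0.3333
Σ(xᵢ − x̄)² = 237.3333 ⇒ m₂ = 39.55556
Σ(xᵢ − x̄)⁴ = 35877.7778 ⇒ m₄ = 5979.62963
m₂² = 1564.64198
β₂ = m₄/m₂² = 5979.62963 / 1564.64198 ≈ 3.8217

3.8217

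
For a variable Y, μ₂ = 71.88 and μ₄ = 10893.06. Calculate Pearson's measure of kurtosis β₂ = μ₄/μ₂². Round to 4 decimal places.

μ₂² = 71.88² = 5166.73440
μ₄/μ₂² = 10893.06 / 5166.73440 = 2.10831
β₂ ≈ 2.1083

2.1083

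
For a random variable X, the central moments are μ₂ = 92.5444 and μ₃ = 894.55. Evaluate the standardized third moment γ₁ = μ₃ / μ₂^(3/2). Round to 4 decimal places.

σ = √μ₂ = √92.5444 = 9.62000
σ³ = μ₂^(3/2) = 890.27713
γ₁ = μ₃/σ³ = 894.55 / 890.27713 ≈ 1.0048

1.0048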